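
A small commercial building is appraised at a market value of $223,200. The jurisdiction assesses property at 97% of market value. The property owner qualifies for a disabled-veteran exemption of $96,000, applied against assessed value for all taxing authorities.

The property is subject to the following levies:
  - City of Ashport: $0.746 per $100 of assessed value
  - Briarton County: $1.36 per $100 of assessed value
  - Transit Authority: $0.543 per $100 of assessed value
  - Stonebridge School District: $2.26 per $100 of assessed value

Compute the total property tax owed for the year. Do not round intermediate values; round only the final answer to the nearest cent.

Assessed value = $223,200 × 0.97 = $216,504
Taxable value = $216,504 − $96,000 = $120,504
City of Ashport: $120,504 × 0.00746 = $898.95984
Briarton County: $120,504 × 0.0136 = $1,638.8544
Transit Authority: $120,504 × 0.00543 = $654.33672
Stonebridge School District: $120,504 × 0.0226 = $2,723.3904
Total = $898.95984 + $1,638.8544 + $654.33672 + $2,723.3904 = $5,915.54136

$5,915.54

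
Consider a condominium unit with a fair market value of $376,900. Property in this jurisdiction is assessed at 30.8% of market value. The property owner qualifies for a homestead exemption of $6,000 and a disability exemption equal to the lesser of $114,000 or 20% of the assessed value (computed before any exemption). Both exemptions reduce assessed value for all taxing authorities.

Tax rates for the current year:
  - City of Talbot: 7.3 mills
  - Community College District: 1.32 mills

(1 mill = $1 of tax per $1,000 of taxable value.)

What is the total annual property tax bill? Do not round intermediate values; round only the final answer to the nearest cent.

Assessed value = $376,900 × 0.308 = $116,085.2
Disability exemption = min($114,000, 20% × $116,085.2) = min($114,000, $23,217.04) = $23,217.04 (percentage binds)
Taxable value = $116,085.2 − $6,000 − $23,217.04 = $86,868.16
City of Talbot: $86,868.16 × 0.0073 = $634.137568
Community College District: $86,868.16 × 0.00132 = $114.6659712
Total = $748.8035392

$748.80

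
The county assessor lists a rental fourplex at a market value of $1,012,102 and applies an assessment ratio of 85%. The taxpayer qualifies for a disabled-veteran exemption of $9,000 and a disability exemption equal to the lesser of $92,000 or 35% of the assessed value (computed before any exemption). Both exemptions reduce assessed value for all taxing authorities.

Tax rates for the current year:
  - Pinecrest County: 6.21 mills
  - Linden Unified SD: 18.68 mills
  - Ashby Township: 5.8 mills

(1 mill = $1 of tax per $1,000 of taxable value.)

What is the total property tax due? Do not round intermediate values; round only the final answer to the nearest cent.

Assessed value = $1,012,102 × 0.85 = $860,286.7
Disability exemption = min($92,000, 35% × $860,286.7) = min($92,000, $301,100.345) = $92,000 (dollar cap binds)
Taxable value = $860,286.7 − $9,000 − $92,000 = $759,286.7
Pinecrest County: $759,286.7 × 0.00621 = $4,715.170407
Linden Unified SD: $759,286.7 × 0.01868 = $14,183.475556
Ashby Township: $759,286.7 × 0.0058 = $4,403.86286
Total = $23,302.508823

$23,302.51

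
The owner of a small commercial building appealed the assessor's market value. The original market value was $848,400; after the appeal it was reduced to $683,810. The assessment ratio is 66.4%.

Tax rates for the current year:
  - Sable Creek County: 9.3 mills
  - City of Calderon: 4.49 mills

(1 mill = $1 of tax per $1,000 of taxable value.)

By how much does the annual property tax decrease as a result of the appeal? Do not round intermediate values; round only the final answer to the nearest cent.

Old assessed value = $848,400 × 0.664 = $563,337.6
New assessed value = $683,810 × 0.664 = $454,049.84
Combined rate = 0.0093 + 0.00449 = 0.01379
Old tax = $563,337.6 × 0.01379 = $7,768.425504
New tax = $454,049.84 × 0.01379 = $6,261.3472936
Reduction = $7,768.425504 − $6,261.3472936 = $1,507.0782104

$1,507.08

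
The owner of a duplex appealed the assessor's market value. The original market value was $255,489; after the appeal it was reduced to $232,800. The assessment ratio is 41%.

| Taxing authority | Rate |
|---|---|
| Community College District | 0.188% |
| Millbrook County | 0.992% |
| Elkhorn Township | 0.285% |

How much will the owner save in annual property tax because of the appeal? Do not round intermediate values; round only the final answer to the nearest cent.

Old assessed value = $255,489 × 0.41 = $104,750.49
New assessed value = $232,800 × 0.41 = $95,448
Combined rate = 0.00188 + 0.00992 + 0.00285 = 0.01465
Old tax = $104,750.49 × 0.01465 = $1,534.5946785
New tax = $95,448 × 0.01465 = $1,398.3132
Reduction = $1,534.5946785 − $1,398.3132 = $136.2814785

$136.28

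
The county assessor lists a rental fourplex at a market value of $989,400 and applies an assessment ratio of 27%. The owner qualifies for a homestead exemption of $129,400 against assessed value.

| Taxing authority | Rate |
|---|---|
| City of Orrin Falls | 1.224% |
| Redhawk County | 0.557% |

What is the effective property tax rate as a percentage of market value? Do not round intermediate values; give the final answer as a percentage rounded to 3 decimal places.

0.248%

Assessed value = $989,400 × 0.27 = $267,138
Taxable value = $267,138 − $129,400 = $137,738
City of Orrin Falls: $137,738 × 0.01224 = $1,685.91312
Redhawk County: $137,738 × 0.00557 = $767.20066
Total tax = $2,453.11378
Effective rate = $2,453.11378 ÷ $989,400 = 0.248% of market value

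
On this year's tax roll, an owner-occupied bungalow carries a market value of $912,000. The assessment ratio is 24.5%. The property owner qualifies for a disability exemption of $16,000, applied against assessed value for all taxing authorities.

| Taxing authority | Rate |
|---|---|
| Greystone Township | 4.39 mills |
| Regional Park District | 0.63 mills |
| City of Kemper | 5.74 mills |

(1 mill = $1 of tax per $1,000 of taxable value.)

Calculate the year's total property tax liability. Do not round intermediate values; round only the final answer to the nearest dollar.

$2,232

Assessed value = $912,000 × 0.245 = $223,440
Taxable value = $223,440 − $16,000 = $207,440
Greystone Township: $207,440 × 0.00439 = $910.6616
Regional Park District: $207,440 × 0.00063 = $130.6872
City of Kemper: $207,440 × 0.00574 = $1,190.7056
Total = $910.6616 + $130.6872 + $1,190.7056 = $2,232.0544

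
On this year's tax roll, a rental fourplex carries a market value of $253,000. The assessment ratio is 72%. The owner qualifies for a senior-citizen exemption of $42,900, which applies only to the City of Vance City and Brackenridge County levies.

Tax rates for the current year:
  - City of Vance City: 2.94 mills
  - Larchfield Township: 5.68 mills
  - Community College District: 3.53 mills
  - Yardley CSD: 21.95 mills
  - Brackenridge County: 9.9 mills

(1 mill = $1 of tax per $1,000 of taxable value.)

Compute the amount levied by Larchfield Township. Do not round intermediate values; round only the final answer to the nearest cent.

$1,034.67

Assessed value = $253,000 × 0.72 = $182,160
Larchfield Township taxable value = $182,160 (exemption does not apply)
Larchfield Township levy = $182,160 × 0.00568 = $1,034.6688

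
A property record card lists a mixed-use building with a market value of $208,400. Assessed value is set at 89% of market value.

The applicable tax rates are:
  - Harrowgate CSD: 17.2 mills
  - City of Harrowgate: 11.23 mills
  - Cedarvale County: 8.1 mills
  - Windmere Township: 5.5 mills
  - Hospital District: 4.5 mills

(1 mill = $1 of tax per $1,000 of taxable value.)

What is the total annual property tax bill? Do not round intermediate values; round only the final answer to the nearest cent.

$8,630.20

Assessed value = $208,400 × 0.89 = $185,476
Harrowgate CSD: $185,476 × 0.0172 = $3,190.1872
City of Harrowgate: $185,476 × 0.01123 = $2,082.89548
Cedarvale County: $185,476 × 0.0081 = $1,502.3556
Windmere Township: $185,476 × 0.0055 = $1,020.118
Hospital District: $185,476 × 0.0045 = $834.642
Total = $3,190.1872 + $2,082.89548 + $1,502.3556 + $1,020.118 + $834.642 = $8,630.19828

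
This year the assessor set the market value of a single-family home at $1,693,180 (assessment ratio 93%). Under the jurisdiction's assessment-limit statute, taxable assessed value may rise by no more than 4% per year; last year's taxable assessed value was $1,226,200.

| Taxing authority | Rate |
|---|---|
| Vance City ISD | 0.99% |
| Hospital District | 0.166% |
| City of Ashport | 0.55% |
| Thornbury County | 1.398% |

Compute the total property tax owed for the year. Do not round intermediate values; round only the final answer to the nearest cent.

$39,583.70

Uncapped assessed value = $1,693,180 × 0.93 = $1,574,657.4
Cap limit = $1,226,200 × 1.04 = $1,275,248
Taxable assessed value = min($1,574,657.4, $1,275,248) = $1,275,248 (cap binds)
Vance City ISD: $1,275,248 × 0.0099 = $12,624.9552
Hospital District: $1,275,248 × 0.00166 = $2,116.91168
City of Ashport: $1,275,248 × 0.0055 = $7,013.864
Thornbury County: $1,275,248 × 0.01398 = $17,827.96704
Total = $39,583.69792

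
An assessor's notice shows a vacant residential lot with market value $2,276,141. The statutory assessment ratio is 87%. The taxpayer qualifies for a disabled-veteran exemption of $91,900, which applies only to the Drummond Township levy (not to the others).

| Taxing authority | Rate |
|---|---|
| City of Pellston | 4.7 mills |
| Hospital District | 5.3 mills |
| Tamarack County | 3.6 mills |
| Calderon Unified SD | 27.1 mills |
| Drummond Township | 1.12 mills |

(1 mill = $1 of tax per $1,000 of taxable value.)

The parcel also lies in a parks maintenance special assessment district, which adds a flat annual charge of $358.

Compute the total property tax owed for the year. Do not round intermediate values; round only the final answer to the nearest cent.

Assessed value = $2,276,141 × 0.87 = $1,980,242.67
City of Pellston: $1,980,242.67 × 0.0047 = $9,307.140549
Hospital District: $1,980,242.67 × 0.0053 = $10,495.286151
Tamarack County: $1,980,242.67 × 0.0036 = $7,128.873612
Calderon Unified SD: $1,980,242.67 × 0.0271 = $53,664.576357
Drummond Township: ($1,980,242.67 − $91,900) × 0.00112 = $1,888,342.67 × 0.00112 = $2,114.9437904
Levies subtotal = $82,710.8204594
Total = $82,710.8204594 + $358 = $83,068.8204594

$83,068.82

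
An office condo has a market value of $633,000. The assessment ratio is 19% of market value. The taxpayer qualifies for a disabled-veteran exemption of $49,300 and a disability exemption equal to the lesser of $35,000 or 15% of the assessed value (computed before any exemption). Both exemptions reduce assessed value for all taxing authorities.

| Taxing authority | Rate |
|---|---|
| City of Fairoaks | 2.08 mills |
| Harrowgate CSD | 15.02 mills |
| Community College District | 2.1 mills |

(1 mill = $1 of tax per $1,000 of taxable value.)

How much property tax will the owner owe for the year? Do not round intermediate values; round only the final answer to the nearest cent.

$1,016.25

Assessed value = $633,000 × 0.19 = $120,270
Disability exemption = min($35,000, 15% × $120,270) = min($35,000, $18,040.5) = $18,040.5 (percentage binds)
Taxable value = $120,270 − $49,300 − $18,040.5 = $52,929.5
City of Fairoaks: $52,929.5 × 0.00208 = $110.09336
Harrowgate CSD: $52,929.5 × 0.01502 = $795.00109
Community College District: $52,929.5 × 0.0021 = $111.15195
Total = $1,016.2464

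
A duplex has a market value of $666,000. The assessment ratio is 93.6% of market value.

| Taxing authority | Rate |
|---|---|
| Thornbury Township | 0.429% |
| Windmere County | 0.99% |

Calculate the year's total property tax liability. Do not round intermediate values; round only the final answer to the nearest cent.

Assessed value = $666,000 × 0.936 = $623,376
Thornbury Township: $623,376 × 0.00429 = $2,674.28304
Windmere County: $623,376 × 0.0099 = $6,171.4224
Total = $2,674.28304 + $6,171.4224 = $8,845.70544

$8,845.71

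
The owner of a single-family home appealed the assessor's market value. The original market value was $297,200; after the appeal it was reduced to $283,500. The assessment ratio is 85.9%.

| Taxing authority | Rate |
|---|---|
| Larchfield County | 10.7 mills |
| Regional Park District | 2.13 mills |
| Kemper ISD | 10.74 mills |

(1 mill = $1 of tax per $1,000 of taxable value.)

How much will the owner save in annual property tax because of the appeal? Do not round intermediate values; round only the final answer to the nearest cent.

$277.38

Old assessed value = $297,200 × 0.859 = $255,294.8
New assessed value = $283,500 × 0.859 = $243,526.5
Combined rate = 0.0107 + 0.00213 + 0.01074 = 0.02357
Old tax = $255,294.8 × 0.02357 = $6,017.298436
New tax = $243,526.5 × 0.02357 = $5,739.919605
Reduction = $6,017.298436 − $5,739.919605 = $277.378831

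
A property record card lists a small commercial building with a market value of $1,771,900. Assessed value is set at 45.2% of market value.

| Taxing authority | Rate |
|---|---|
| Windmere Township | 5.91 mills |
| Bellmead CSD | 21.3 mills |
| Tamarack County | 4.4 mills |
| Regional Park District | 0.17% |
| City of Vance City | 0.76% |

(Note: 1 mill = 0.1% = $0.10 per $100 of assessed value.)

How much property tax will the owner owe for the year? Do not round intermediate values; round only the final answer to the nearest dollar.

Assessed value = $1,771,900 × 0.452 = $800,898.8
Windmere Township: $800,898.8 × 0.00591 = $4,733.311908
Bellmead CSD: $800,898.8 × 0.0213 = $17,059.14444
Tamarack County: $800,898.8 × 0.0044 = $3,523.95472
Regional Park District: $800,898.8 × 0.0017 = $1,361.52796
City of Vance City: $800,898.8 × 0.0076 = $6,086.83088
Total = $32,764.769908

$32,765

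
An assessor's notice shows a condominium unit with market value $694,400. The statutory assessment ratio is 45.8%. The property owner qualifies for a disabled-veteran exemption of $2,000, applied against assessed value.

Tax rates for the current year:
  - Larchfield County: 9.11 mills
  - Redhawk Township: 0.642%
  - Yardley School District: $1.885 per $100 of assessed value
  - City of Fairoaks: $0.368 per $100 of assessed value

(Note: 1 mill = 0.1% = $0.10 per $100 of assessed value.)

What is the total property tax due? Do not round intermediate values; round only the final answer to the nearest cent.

$12,028.30

Assessed value = $694,400 × 0.458 = $318,035.2
Taxable value = $318,035.2 − $2,000 = $316,035.2
Larchfield County: $316,035.2 × 0.00911 = $2,879.080672
Redhawk Township: $316,035.2 × 0.00642 = $2,028.945984
Yardley School District: $316,035.2 × 0.01885 = $5,957.26352
City of Fairoaks: $316,035.2 × 0.00368 = $1,163.009536
Total = $12,028.299712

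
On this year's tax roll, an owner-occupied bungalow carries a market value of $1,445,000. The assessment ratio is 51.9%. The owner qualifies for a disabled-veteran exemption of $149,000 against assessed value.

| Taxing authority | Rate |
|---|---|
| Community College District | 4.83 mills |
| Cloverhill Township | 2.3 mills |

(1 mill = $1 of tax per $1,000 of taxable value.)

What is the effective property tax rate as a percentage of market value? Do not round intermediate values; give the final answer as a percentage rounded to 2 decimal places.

Assessed value = $1,445,000 × 0.519 = $749,955
Taxable value = $749,955 − $149,000 = $600,955
Community College District: $600,955 × 0.00483 = $2,902.61265
Cloverhill Township: $600,955 × 0.0023 = $1,382.1965
Total tax = $4,284.80915
Effective rate = $4,284.80915 ÷ $1,445,000 = 0.30% of market value

0.30%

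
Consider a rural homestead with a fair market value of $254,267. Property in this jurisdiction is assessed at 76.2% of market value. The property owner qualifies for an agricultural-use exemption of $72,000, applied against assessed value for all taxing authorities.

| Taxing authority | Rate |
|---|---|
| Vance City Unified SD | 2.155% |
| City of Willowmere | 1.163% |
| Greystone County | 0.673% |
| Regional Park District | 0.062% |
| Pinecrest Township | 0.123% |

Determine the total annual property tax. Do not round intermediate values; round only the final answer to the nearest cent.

Assessed value = $254,267 × 0.762 = $193,751.454
Taxable value = $193,751.454 − $72,000 = $121,751.454
Vance City Unified SD: $121,751.454 × 0.02155 = $2,623.7438337
City of Willowmere: $121,751.454 × 0.01163 = $1,415.96941002
Greystone County: $121,751.454 × 0.00673 = $819.38728542
Regional Park District: $121,751.454 × 0.00062 = $75.48590148
Pinecrest Township: $121,751.454 × 0.00123 = $149.75428842
Total = $2,623.7438337 + $1,415.96941002 + $819.38728542 + $75.48590148 + $149.75428842 = $5,084.34071904

$5,084.34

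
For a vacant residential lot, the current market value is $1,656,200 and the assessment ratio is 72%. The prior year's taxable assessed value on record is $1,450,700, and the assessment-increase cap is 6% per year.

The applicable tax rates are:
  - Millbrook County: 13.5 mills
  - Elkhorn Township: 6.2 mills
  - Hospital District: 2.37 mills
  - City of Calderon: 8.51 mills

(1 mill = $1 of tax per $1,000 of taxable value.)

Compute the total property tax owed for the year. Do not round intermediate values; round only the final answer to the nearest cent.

Uncapped assessed value = $1,656,200 × 0.72 = $1,192,464
Cap limit = $1,450,700 × 1.06 = $1,537,742
Taxable assessed value = min($1,192,464, $1,537,742) = $1,192,464 (cap does not bind)
Millbrook County: $1,192,464 × 0.0135 = $16,098.264
Elkhorn Township: $1,192,464 × 0.0062 = $7,393.2768
Hospital District: $1,192,464 × 0.00237 = $2,826.13968
City of Calderon: $1,192,464 × 0.00851 = $10,147.86864
Total = $36,465.54912

$36,465.55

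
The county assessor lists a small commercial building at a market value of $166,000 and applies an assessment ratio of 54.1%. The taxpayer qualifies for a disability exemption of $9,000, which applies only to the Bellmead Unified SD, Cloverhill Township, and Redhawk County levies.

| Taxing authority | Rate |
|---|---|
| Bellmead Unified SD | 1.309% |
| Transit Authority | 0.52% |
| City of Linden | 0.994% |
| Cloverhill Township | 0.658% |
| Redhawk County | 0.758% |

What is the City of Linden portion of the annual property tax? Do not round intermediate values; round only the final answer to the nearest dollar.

$893

Assessed value = $166,000 × 0.541 = $89,806
City of Linden taxable value = $89,806 (exemption does not apply)
City of Linden levy = $89,806 × 0.00994 = $892.67164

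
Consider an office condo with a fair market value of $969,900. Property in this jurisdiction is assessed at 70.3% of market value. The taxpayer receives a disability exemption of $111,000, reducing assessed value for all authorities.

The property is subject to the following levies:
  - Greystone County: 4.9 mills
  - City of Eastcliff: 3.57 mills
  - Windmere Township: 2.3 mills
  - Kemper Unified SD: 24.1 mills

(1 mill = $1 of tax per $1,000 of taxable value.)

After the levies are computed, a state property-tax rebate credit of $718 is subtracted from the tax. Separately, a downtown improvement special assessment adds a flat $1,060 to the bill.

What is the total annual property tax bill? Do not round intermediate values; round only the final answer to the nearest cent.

$20,247.18

Assessed value = $969,900 × 0.703 = $681,839.7
Taxable value = $681,839.7 − $111,000 = $570,839.7
Greystone County: $570,839.7 × 0.0049 = $2,797.11453
City of Eastcliff: $570,839.7 × 0.00357 = $2,037.897729
Windmere Township: $570,839.7 × 0.0023 = $1,312.93131
Kemper Unified SD: $570,839.7 × 0.0241 = $13,757.23677
Levies subtotal = $19,905.180339
After credit = $19,905.180339 − $718 = $19,187.180339
Total = $19,187.180339 + $1,060 = $20,247.180339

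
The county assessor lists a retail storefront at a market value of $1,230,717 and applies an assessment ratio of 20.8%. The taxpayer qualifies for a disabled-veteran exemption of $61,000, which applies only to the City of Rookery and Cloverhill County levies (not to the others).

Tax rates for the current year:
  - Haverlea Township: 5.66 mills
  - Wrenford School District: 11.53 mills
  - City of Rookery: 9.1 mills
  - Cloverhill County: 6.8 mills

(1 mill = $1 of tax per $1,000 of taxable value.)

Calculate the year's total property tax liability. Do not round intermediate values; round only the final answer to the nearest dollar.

$7,501

Assessed value = $1,230,717 × 0.208 = $255,989.136
Haverlea Township: $255,989.136 × 0.00566 = $1,448.89850976
Wrenford School District: $255,989.136 × 0.01153 = $2,951.55473808
City of Rookery: ($255,989.136 − $61,000) × 0.0091 = $194,989.136 × 0.0091 = $1,774.4011376
Cloverhill County: ($255,989.136 − $61,000) × 0.0068 = $194,989.136 × 0.0068 = $1,325.9261248
Total = $7,500.78051024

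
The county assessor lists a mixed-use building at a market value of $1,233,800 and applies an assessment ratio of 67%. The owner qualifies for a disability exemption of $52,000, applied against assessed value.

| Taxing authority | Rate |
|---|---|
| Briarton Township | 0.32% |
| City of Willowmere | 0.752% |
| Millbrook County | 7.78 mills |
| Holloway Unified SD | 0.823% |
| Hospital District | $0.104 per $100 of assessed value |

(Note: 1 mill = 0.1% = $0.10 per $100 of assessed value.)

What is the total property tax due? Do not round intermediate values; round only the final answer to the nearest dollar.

Assessed value = $1,233,800 × 0.67 = $826,646
Taxable value = $826,646 − $52,000 = $774,646
Briarton Township: $774,646 × 0.0032 = $2,478.8672
City of Willowmere: $774,646 × 0.00752 = $5,825.33792
Millbrook County: $774,646 × 0.00778 = $6,026.74588
Holloway Unified SD: $774,646 × 0.00823 = $6,375.33658
Hospital District: $774,646 × 0.00104 = $805.63184
Total = $21,511.91942

$21,512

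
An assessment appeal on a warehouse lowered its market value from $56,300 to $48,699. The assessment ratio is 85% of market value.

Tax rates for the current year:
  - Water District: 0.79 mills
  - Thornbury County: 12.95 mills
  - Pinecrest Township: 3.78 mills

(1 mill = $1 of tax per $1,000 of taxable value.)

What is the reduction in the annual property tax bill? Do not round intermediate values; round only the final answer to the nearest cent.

Old assessed value = $56,300 × 0.85 = $47,855
New assessed value = $48,699 × 0.85 = $41,394.15
Combined rate = 0.00079 + 0.01295 + 0.00378 = 0.01752
Old tax = $47,855 × 0.01752 = $838.4196
New tax = $41,394.15 × 0.01752 = $725.225508
Reduction = $838.4196 − $725.225508 = $113.194092

$113.19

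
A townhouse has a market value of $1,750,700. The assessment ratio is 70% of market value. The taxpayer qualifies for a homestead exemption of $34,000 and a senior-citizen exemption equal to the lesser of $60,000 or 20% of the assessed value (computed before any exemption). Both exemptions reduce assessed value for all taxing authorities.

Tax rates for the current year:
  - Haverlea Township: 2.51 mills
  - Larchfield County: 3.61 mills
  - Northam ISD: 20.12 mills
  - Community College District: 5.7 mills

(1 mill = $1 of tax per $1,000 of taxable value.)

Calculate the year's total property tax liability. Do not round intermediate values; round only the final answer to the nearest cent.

$36,139.79

Assessed value = $1,750,700 × 0.7 = $1,225,490
Senior-citizen exemption = min($60,000, 20% × $1,225,490) = min($60,000, $245,098) = $60,000 (dollar cap binds)
Taxable value = $1,225,490 − $34,000 − $60,000 = $1,131,490
Haverlea Township: $1,131,490 × 0.00251 = $2,840.0399
Larchfield County: $1,131,490 × 0.00361 = $4,084.6789
Northam ISD: $1,131,490 × 0.02012 = $22,765.5788
Community College District: $1,131,490 × 0.0057 = $6,449.493
Total = $36,139.7906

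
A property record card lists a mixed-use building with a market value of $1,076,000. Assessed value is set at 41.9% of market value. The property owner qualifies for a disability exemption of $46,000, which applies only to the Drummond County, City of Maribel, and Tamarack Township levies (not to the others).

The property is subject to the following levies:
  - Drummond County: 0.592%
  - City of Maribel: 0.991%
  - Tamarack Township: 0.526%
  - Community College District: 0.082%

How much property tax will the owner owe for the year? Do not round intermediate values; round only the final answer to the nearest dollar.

Assessed value = $1,076,000 × 0.419 = $450,844
Drummond County: ($450,844 − $46,000) × 0.00592 = $404,844 × 0.00592 = $2,396.67648
City of Maribel: ($450,844 − $46,000) × 0.00991 = $404,844 × 0.00991 = $4,012.00404
Tamarack Township: ($450,844 − $46,000) × 0.00526 = $404,844 × 0.00526 = $2,129.47944
Community College District: $450,844 × 0.00082 = $369.69208
Total = $8,907.85204

$8,908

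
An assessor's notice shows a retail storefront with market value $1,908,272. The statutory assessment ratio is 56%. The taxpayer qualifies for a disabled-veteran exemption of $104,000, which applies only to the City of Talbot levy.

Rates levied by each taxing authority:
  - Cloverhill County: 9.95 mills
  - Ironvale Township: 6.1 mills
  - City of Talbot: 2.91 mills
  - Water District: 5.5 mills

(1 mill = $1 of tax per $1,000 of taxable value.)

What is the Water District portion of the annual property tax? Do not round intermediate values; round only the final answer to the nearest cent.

Assessed value = $1,908,272 × 0.56 = $1,068,632.32
Water District taxable value = $1,068,632.32 (exemption does not apply)
Water District levy = $1,068,632.32 × 0.0055 = $5,877.47776

$5,877.48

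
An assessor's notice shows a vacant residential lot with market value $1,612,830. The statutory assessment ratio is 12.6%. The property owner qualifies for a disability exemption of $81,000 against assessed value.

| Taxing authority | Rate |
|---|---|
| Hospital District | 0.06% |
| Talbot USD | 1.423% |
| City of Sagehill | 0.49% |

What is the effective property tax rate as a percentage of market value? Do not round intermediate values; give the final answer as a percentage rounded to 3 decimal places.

Assessed value = $1,612,830 × 0.126 = $203,216.58
Taxable value = $203,216.58 − $81,000 = $122,216.58
Hospital District: $122,216.58 × 0.0006 = $73.329948
Talbot USD: $122,216.58 × 0.01423 = $1,739.1419334
City of Sagehill: $122,216.58 × 0.0049 = $598.861242
Total tax = $2,411.3331234
Effective rate = $2,411.3331234 ÷ $1,612,830 = 0.150% of market value

0.150%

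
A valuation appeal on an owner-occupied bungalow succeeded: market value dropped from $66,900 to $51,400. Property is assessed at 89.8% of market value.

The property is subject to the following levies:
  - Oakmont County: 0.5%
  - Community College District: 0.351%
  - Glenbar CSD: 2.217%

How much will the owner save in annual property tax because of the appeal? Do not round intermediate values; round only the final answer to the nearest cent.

$427.03

Old assessed value = $66,900 × 0.898 = $60,076.2
New assessed value = $51,400 × 0.898 = $46,157.2
Combined rate = 0.005 + 0.00351 + 0.02217 = 0.03068
Old tax = $60,076.2 × 0.03068 = $1,843.137816
New tax = $46,157.2 × 0.03068 = $1,416.102896
Reduction = $1,843.137816 − $1,416.102896 = $427.03492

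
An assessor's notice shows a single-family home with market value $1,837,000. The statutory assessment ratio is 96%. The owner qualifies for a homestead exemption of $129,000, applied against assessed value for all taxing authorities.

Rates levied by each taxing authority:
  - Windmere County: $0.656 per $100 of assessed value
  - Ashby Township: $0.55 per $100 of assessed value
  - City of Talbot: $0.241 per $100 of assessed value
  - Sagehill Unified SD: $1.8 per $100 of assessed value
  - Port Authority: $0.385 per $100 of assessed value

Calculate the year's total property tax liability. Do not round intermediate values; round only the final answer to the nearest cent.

Assessed value = $1,837,000 × 0.96 = $1,763,520
Taxable value = $1,763,520 − $129,000 = $1,634,520
Windmere County: $1,634,520 × 0.00656 = $10,722.4512
Ashby Township: $1,634,520 × 0.0055 = $8,989.86
City of Talbot: $1,634,520 × 0.00241 = $3,939.1932
Sagehill Unified SD: $1,634,520 × 0.018 = $29,421.36
Port Authority: $1,634,520 × 0.00385 = $6,292.902
Total = $10,722.4512 + $8,989.86 + $3,939.1932 + $29,421.36 + $6,292.902 = $59,365.7664

$59,365.77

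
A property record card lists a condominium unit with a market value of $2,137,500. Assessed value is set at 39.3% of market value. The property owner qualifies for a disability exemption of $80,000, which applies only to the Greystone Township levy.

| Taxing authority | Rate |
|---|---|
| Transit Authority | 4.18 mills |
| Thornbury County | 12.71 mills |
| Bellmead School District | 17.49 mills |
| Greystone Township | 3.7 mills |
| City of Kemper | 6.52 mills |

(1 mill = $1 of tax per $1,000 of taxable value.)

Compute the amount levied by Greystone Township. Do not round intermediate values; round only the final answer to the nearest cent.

Assessed value = $2,137,500 × 0.393 = $840,037.5
Greystone Township taxable value = $840,037.5 − $80,000 = $760,037.5
Greystone Township levy = $760,037.5 × 0.0037 = $2,812.13875

$2,812.14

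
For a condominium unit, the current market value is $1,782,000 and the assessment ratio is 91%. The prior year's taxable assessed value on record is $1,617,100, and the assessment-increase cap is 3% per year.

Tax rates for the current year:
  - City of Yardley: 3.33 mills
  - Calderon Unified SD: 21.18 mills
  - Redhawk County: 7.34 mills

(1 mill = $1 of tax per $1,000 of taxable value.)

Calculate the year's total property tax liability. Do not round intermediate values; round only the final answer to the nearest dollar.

$51,649

Uncapped assessed value = $1,782,000 × 0.91 = $1,621,620
Cap limit = $1,617,100 × 1.03 = $1,665,613
Taxable assessed value = min($1,621,620, $1,665,613) = $1,621,620 (cap does not bind)
City of Yardley: $1,621,620 × 0.00333 = $5,399.9946
Calderon Unified SD: $1,621,620 × 0.02118 = $34,345.9116
Redhawk County: $1,621,620 × 0.00734 = $11,902.6908
Total = $51,648.597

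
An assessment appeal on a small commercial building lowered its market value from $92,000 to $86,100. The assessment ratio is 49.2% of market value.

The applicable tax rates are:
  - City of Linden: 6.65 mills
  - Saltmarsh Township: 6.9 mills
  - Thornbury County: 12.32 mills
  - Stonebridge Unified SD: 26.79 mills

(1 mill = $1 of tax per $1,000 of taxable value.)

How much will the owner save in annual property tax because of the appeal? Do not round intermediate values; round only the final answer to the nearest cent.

Old assessed value = $92,000 × 0.492 = $45,264
New assessed value = $86,100 × 0.492 = $42,361.2
Combined rate = 0.00665 + 0.0069 + 0.01232 + 0.02679 = 0.05266
Old tax = $45,264 × 0.05266 = $2,383.60224
New tax = $42,361.2 × 0.05266 = $2,230.740792
Reduction = $2,383.60224 − $2,230.740792 = $152.861448

$152.86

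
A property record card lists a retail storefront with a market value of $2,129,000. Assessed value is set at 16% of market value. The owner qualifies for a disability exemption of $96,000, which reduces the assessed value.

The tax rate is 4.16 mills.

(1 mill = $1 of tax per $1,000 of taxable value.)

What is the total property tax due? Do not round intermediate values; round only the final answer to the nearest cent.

Assessed value = $2,129,000 × 0.16 = $340,640
Taxable value = $340,640 − $96,000 = $244,640
Tax = $244,640 × 0.00416 = $1,017.7024

$1,017.70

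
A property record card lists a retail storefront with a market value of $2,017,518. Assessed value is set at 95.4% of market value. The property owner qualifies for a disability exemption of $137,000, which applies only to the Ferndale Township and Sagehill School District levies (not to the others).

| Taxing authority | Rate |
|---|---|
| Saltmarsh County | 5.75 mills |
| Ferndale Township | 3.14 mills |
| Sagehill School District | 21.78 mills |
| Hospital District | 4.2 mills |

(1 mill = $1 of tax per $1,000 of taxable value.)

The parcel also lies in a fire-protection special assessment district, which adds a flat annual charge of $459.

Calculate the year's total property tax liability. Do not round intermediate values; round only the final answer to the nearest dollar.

$64,160

Assessed value = $2,017,518 × 0.954 = $1,924,712.172
Saltmarsh County: $1,924,712.172 × 0.00575 = $11,067.094989
Ferndale Township: ($1,924,712.172 − $137,000) × 0.00314 = $1,787,712.172 × 0.00314 = $5,613.41622008
Sagehill School District: ($1,924,712.172 − $137,000) × 0.02178 = $1,787,712.172 × 0.02178 = $38,936.37110616
Hospital District: $1,924,712.172 × 0.0042 = $8,083.7911224
Levies subtotal = $63,700.67343764
Total = $63,700.67343764 + $459 = $64,159.67343764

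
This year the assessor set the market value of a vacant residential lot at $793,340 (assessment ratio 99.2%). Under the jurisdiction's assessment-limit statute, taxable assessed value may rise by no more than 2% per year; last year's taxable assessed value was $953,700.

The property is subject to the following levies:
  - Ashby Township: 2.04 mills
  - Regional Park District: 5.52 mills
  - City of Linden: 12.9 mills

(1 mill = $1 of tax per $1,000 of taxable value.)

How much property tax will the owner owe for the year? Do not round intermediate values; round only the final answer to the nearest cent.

Uncapped assessed value = $793,340 × 0.992 = $786,993.28
Cap limit = $953,700 × 1.02 = $972,774
Taxable assessed value = min($786,993.28, $972,774) = $786,993.28 (cap does not bind)
Ashby Township: $786,993.28 × 0.00204 = $1,605.4662912
Regional Park District: $786,993.28 × 0.00552 = $4,344.2029056
City of Linden: $786,993.28 × 0.0129 = $10,152.213312
Total = $16,101.8825088

$16,101.88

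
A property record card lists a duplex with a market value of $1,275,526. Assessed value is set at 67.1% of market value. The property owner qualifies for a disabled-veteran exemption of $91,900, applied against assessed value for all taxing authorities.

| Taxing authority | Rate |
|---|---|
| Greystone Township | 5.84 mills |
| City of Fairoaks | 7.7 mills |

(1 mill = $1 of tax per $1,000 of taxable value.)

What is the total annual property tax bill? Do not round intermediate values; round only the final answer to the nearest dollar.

$10,344

Assessed value = $1,275,526 × 0.671 = $855,877.946
Taxable value = $855,877.946 − $91,900 = $763,977.946
Greystone Township: $763,977.946 × 0.00584 = $4,461.63120464
City of Fairoaks: $763,977.946 × 0.0077 = $5,882.6301842
Total = $4,461.63120464 + $5,882.6301842 = $10,344.26138884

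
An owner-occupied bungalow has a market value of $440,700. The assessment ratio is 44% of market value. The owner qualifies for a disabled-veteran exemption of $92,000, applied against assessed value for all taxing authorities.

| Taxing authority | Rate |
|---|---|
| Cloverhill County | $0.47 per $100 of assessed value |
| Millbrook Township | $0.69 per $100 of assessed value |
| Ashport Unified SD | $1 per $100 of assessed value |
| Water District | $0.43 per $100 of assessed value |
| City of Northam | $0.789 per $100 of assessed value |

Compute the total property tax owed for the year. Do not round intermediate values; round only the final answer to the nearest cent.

Assessed value = $440,700 × 0.44 = $193,908
Taxable value = $193,908 − $92,000 = $101,908
Cloverhill County: $101,908 × 0.0047 = $478.9676
Millbrook Township: $101,908 × 0.0069 = $703.1652
Ashport Unified SD: $101,908 × 0.01 = $1,019.08
Water District: $101,908 × 0.0043 = $438.2044
City of Northam: $101,908 × 0.00789 = $804.05412
Total = $478.9676 + $703.1652 + $1,019.08 + $438.2044 + $804.05412 = $3,443.47132

$3,443.47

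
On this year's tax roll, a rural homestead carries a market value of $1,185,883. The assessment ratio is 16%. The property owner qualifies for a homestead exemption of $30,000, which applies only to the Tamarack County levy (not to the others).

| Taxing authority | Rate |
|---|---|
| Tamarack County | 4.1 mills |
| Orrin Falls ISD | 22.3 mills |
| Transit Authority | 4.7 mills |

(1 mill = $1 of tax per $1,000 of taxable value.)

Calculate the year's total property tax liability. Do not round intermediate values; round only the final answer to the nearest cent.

Assessed value = $1,185,883 × 0.16 = $189,741.28
Tamarack County: ($189,741.28 − $30,000) × 0.0041 = $159,741.28 × 0.0041 = $654.939248
Orrin Falls ISD: $189,741.28 × 0.0223 = $4,231.230544
Transit Authority: $189,741.28 × 0.0047 = $891.784016
Total = $5,777.953808

$5,777.95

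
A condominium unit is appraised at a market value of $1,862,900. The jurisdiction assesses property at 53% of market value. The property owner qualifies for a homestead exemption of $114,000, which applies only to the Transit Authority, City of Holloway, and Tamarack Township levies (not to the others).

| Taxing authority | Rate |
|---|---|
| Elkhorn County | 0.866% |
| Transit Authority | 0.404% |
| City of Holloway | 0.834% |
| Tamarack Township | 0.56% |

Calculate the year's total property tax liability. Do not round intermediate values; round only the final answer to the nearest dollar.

$24,253

Assessed value = $1,862,900 × 0.53 = $987,337
Elkhorn County: $987,337 × 0.00866 = $8,550.33842
Transit Authority: ($987,337 − $114,000) × 0.00404 = $873,337 × 0.00404 = $3,528.28148
City of Holloway: ($987,337 − $114,000) × 0.00834 = $873,337 × 0.00834 = $7,283.63058
Tamarack Township: ($987,337 − $114,000) × 0.0056 = $873,337 × 0.0056 = $4,890.6872
Total = $24,252.93768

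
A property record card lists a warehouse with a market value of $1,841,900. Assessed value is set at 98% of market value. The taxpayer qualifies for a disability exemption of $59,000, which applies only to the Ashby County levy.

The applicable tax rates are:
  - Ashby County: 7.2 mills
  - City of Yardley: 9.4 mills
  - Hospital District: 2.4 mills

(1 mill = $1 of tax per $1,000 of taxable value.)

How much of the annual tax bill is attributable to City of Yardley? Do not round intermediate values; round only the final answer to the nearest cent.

$16,967.58

Assessed value = $1,841,900 × 0.98 = $1,805,062
City of Yardley taxable value = $1,805,062 (exemption does not apply)
City of Yardley levy = $1,805,062 × 0.0094 = $16,967.5828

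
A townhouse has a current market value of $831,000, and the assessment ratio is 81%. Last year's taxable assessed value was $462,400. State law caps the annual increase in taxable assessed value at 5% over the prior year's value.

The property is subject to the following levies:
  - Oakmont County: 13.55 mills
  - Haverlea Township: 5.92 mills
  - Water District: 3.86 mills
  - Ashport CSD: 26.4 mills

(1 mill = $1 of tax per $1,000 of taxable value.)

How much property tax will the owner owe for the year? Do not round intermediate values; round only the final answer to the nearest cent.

$24,144.91

Uncapped assessed value = $831,000 × 0.81 = $673,110
Cap limit = $462,400 × 1.05 = $485,520
Taxable assessed value = min($673,110, $485,520) = $485,520 (cap binds)
Oakmont County: $485,520 × 0.01355 = $6,578.796
Haverlea Township: $485,520 × 0.00592 = $2,874.2784
Water District: $485,520 × 0.00386 = $1,874.1072
Ashport CSD: $485,520 × 0.0264 = $12,817.728
Total = $24,144.9096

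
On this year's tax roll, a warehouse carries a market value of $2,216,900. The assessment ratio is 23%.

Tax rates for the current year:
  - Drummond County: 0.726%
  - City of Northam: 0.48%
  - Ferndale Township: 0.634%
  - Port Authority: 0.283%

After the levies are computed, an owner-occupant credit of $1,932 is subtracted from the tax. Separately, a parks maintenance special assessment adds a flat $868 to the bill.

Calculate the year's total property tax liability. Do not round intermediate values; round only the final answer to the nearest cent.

$9,760.90

Assessed value = $2,216,900 × 0.23 = $509,887
Drummond County: $509,887 × 0.00726 = $3,701.77962
City of Northam: $509,887 × 0.0048 = $2,447.4576
Ferndale Township: $509,887 × 0.00634 = $3,232.68358
Port Authority: $509,887 × 0.00283 = $1,442.98021
Levies subtotal = $10,824.90101
After credit = $10,824.90101 − $1,932 = $8,892.90101
Total = $8,892.90101 + $868 = $9,760.90101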